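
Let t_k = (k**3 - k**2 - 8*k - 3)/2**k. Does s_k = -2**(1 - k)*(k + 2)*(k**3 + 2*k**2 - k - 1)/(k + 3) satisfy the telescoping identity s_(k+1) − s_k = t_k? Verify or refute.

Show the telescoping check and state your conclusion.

s_(k+1) = (k + 3)*(k - (k + 1)**3 - 2*(k + 1)**2 + 2)/(2**k*(k + 4))
s_(k+1) − s_k = (k**5 + 5*k**4 - 7*k**3 - 64*k**2 - 88*k - 25)/(2**k*(k**2 + 7*k + 12))
(s_(k+1) − s_k) − t_k = (-k**4 - 4*k**3 + 7*k**2 + 29*k + 11)/(2**k*(k**2 + 7*k + 12))

Invalid: residual (-k**4 - 4*k**3 + 7*k**2 + 29*k + 11)/(2**k*(k**2 + 7*k + 12)) ≠ 0.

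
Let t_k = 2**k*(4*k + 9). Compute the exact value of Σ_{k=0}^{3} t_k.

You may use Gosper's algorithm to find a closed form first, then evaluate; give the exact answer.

Σ = 271

The ratio is 2*(4*k + 13)/(4*k + 9).
Factor: A=2; B=1; C=k + 9/4.
Need (2)·f(k+1) − (1)·f(k) = k + 9/4.
d = 1 from the (0,0,1) case.
Solve for f: f(k) = (4*k + 1)/4 (degree 1 ≤ 1).
Certificate R = B(k−1)f/C = (4*k + 1)/(4*k + 9) gives s_k = 2**k*(4*k + 1).
s_(k+1) − s_k = 2**k*(4*k + 9) = t_k.
Evaluate s at k=4 and k=0: 272 and 1; difference 271.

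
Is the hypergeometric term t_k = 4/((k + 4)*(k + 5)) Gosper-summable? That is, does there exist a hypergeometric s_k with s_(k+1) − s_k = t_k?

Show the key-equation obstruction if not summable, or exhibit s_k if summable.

The ratio is (k + 4)/(k + 6).
Factor: A=k + 4; B=k + 6; C=1.
f must satisfy (k + 4)·f(k+1) − (k + 5)·f(k) = 1.
Bound: deg f ≤ 1.
A polynomial solution: f(k) = k/4.
Get s_k = R·t_k = k/(k + 4) with R(k) = B(k−1)f(k)/C(k) = k*(k + 5)/4.
Δs = 4/(k**2 + 9*k + 20), as required.

Yes. s_k = k/(k + 4).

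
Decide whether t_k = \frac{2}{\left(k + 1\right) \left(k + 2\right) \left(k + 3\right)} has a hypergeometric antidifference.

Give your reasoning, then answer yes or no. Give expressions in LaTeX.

The ratio is (k + 1)/(k + 4).
Gosper form: A/B · C(k+1)/C(k) with A=k + 1, B=k + 4, C=1.
Key eq: (k + 1)·f(k+1) = (k + 3)·f(k) + (1).
deg f ≤ 2 (via 1,1,0).
Solving with deg f ≤ 2: f(k) = k*(k + 3)/4.
So s_k = (B(k−1)f/C)·t_k = (k*(k + 3)**2/4)·t_k = k*(k + 3)/(2*(k + 1)*(k + 2)).
s_(k+1) − s_k = 2/(k**3 + 6*k**2 + 11*k + 6) = t_k.

Yes. s_k = \frac{k \left(k + 3\right)}{2 \left(k + 1\right) \left(k + 2\right)}.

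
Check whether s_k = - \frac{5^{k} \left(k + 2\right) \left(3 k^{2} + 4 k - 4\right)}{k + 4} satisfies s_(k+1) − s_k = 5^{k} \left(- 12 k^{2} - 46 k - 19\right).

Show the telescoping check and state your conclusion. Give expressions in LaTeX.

Invalid: residual \frac{5^{k} \left(24 k^{3} + 182 k^{2} + 398 k + 160\right)}{k^{2} + 9 k + 20} ≠ 0.

s_(k+1) = -5**(k + 1)*(k + 3)*(4*k + 3*(k + 1)**2)/(k + 5)
s_(k+1) − s_k = 5**k*(-12*k**4 - 130*k**3 - 491*k**2 - 693*k - 220)/(k**2 + 9*k + 20)
(s_(k+1) − s_k) − t_k = 5**k*(24*k**3 + 182*k**2 + 398*k + 160)/(k**2 + 9*k + 20)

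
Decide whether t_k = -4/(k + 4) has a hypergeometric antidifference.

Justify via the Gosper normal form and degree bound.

Step 1: r(k) = (k + 4)/(k + 5).
Take A(k)=k + 4, B(k)=k + 5, C(k)=1.
Solve (k + 4)·f(k+1) − (k + 4)·f(k) = 1.
Bound: deg f ≤ 0.
Generic f = c0 gives residual -1; -1 = 0 cannot hold, so t_k is not Gosper-summable.

No; the coefficient equations for f are inconsistent.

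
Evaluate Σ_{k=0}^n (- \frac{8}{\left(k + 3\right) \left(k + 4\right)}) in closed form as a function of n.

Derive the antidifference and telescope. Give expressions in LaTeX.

S(n) = \frac{8 \left(- n - 1\right)}{3 \left(n + 4\right)}

The ratio is (k + 3)/(k + 5).
Factor: A=k + 3; B=k + 5; C=1.
Solve (k + 3)·f(k+1) − (k + 4)·f(k) = 1.
deg f ≤ 1 (via 1,1,0).
A polynomial solution: f(k) = k/3.
Certificate R = B(k−1)f/C = k*(k + 4)/3 gives s_k = -8*k/(3*k + 9).
Check: Δs_k = -8/(k**2 + 7*k + 12). ✓
Σ_(k=0)^n t_k = s_(n+1) − s_(0) = (8*(-n - 1)/(3*(n + 4))) − (0), i.e. 8*(-n - 1)/(3*(n + 4)).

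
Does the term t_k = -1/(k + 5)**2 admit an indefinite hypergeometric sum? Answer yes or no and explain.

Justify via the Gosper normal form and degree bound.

No; the coefficient equations for f are inconsistent.

Step 1: r(k) = (k + 5)**2/(k + 6)**2.
A = k**2 + 10*k + 25, B = k**2 + 12*k + 36, C = 1.
Set up (k**2 + 10*k + 25)·f(k+1) − (k**2 + 10*k + 25)·f(k) − (1) = 0.
Degrees (2,2,0) ⇒ d ≤ 0.
f = c0 ⇒ A·f(k+1) − B(k−1)·f(k) − C = -1. The system {-1 = 0} is inconsistent; no antidifference.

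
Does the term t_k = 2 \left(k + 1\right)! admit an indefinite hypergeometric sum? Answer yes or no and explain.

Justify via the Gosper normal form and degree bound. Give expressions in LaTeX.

No — key equation has no polynomial f.

Step 1: r(k) = k + 2.
Take A(k)=k + 2, B(k)=1, C(k)=1.
f must satisfy (k + 2)·f(k+1) − (1)·f(k) = 1.
From deg A=1, deg B=0, deg C=0: d=-1.
Negative degree bound (-1): no f exists, t_k not Gosper-summable.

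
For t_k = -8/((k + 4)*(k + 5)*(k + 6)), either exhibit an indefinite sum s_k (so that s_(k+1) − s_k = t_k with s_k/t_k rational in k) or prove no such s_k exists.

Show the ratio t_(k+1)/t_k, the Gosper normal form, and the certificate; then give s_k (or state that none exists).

Ratio r(k) = (k + 4)/(k + 7).
Take A(k)=k + 4, B(k)=k + 7, C(k)=1.
Solve (k + 4)·f(k+1) − (k + 6)·f(k) = 1.
d = 2 from the (1,1,0) case.
A polynomial solution: f(k) = k*(k + 9)/40.
Then R = B(k−1)f/C = k*(k + 6)*(k + 9)/40, so s_k = R(k)·t_k = k*(-k - 9)/(5*(k + 4)*(k + 5)).
Verify: -8/(k**3 + 15*k**2 + 74*k + 120) matches t_k.

s_k = k*(-k - 9)/(5*(k + 4)*(k + 5))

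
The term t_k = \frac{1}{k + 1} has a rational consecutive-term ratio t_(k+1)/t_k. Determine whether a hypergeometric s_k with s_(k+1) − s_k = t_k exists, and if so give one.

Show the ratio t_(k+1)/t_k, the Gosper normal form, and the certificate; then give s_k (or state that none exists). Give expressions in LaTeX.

t_(k+1)/t_k = (k + 1)/(k + 2).
Factor: A=k + 1; B=k + 2; C=1.
Key eq: (k + 1)·f(k+1) = (k + 1)·f(k) + (1).
From deg A=1, deg B=1, deg C=0: d=0.
Write f(k) = c0. Then LHS − RHS = -1, requiring -1 = 0: contradictory. No certificate.

none (Gosper's algorithm certifies no s_k)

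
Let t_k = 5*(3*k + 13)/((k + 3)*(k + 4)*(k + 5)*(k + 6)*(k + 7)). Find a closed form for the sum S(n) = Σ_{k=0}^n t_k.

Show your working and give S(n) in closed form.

Compute t_(k+1)/t_k: get (k + 3)*(3*k + 16)/((k + 8)*(3*k + 13)).
Factor: A=k + 3; B=k + 8; C=k + 13/3.
Key eq: (k + 3)·f(k+1) = (k + 7)·f(k) + (k + 13/3).
From deg A=1, deg B=1, deg C=1: d=4.
Coefficient equations give f(k) = k*(k + 4)*(k**2 + 14*k + 63)/270.
Certificate R = B(k−1)f/C = k*(k + 4)*(k + 7)*(k**2 + 14*k + 63)/(90*(3*k + 13)) gives s_k = k*(k**2 + 14*k + 63)/(18*(k**3 + 14*k**2 + 63*k + 90)).
Δs = 5*(3*k + 13)/(k**5 + 25*k**4 + 245*k**3 + 1175*k**2 + 2754*k + 2520), as required.
s_(n+1) = (n**3 + 17*n**2 + 94*n + 78)/(18*(n**3 + 17*n**2 + 94*n + 168)) and s_(0) = 0, so S(n) = (n**3 + 17*n**2 + 94*n + 78)/(18*(n**3 + 17*n**2 + 94*n + 168)).

S(n) = (n**3 + 17*n**2 + 94*n + 78)/(18*(n**3 + 17*n**2 + 94*n + 168))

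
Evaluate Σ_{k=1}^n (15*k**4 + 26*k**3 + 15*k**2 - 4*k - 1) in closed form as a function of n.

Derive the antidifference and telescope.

r(k) = (15*k**4 + 86*k**3 + 183*k**2 + 164*k + 51)/(15*k**4 + 26*k**3 + 15*k**2 - 4*k - 1) after simplifying.
A = 1, B = 1, C = k**4 + 26*k**3/15 + k**2 - 4*k/15 - 1/15.
Solve (1)·f(k+1) − (1)·f(k) = k**4 + 26*k**3/15 + k**2 - 4*k/15 - 1/15.
d = 5 from the (0,0,4) case.
Solving with deg f ≤ 5: f(k) = k*(3*k**4 - k**3 - 3*k**2 - 3*k + 3)/15.
R(k) = B(k−1)·f(k)/C(k) = k*(3*k**4 - k**3 - 3*k**2 - 3*k + 3)/(15*k**4 + 26*k**3 + 15*k**2 - 4*k - 1); s_k = R·t_k = k*(3*k**4 - k**3 - 3*k**2 - 3*k + 3).
Δs = 15*k**4 + 26*k**3 + 15*k**2 - 4*k - 1, as required.
Σ_(k=1)^n t_k = s_(n+1) − s_(1) = (3*n**5 + 14*n**4 + 23*n**3 + 12*n**2 - n - 1) − (-1), i.e. n*(3*n**4 + 14*n**3 + 23*n**2 + 12*n - 1).

S(n) = n*(3*n**4 + 14*n**3 + 23*n**2 + 12*n - 1)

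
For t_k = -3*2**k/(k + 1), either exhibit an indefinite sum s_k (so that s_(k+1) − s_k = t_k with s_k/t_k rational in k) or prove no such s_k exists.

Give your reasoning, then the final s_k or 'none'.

none (Gosper's algorithm certifies no s_k)

t_(k+1)/t_k = 2*(k + 1)/(k + 2).
Take A(k)=2*k + 2, B(k)=k + 2, C(k)=1.
Need (2*k + 2)·f(k+1) − (k + 1)·f(k) = 1.
Bound: deg f ≤ -1.
deg f ≤ -1 is impossible — no certificate.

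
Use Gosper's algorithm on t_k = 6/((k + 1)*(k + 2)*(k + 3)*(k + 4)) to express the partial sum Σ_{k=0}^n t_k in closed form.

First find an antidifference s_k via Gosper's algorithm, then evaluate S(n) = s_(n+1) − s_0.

Ratio r(k) = (k + 1)/(k + 5).
Factor: A=k + 1; B=k + 5; C=1.
Need (k + 1)·f(k+1) − (k + 4)·f(k) = 1.
d = 3 from the (1,1,0) case.
Coefficient equations give f(k) = k*(k**2 + 6*k + 11)/18.
Then R = B(k−1)f/C = k*(k + 4)*(k**2 + 6*k + 11)/18, so s_k = R(k)·t_k = k*(k**2 + 6*k + 11)/(3*(k + 1)*(k + 2)*(k + 3)).
s_(k+1) − s_k = 6/(k**4 + 10*k**3 + 35*k**2 + 50*k + 24) = t_k.
Σ_(k=0)^n t_k = s_(n+1) − s_(0) = ((n**3 + 9*n**2 + 26*n + 18)/(3*(n**3 + 9*n**2 + 26*n + 24))) − (0), i.e. (n**3 + 9*n**2 + 26*n + 18)/(3*(n**3 + 9*n**2 + 26*n + 24)).

S(n) = (n**3 + 9*n**2 + 26*n + 18)/(3*(n**3 + 9*n**2 + 26*n + 24))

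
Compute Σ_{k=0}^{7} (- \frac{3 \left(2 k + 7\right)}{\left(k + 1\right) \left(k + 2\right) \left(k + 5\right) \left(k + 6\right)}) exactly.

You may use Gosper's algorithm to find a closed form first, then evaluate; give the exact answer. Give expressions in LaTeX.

Ratio r(k) = (k + 1)*(k + 5)*(2*k + 9)/((k + 3)*(k + 7)*(2*k + 7)).
Factor: A=k + 1; B=k + 7; C=k**3 + 21*k**2/2 + 73*k/2 + 42.
Key eq: (k + 1)·f(k+1) = (k + 6)·f(k) + (k**3 + 21*k**2/2 + 73*k/2 + 42).
Degrees (1,1,3) ⇒ d ≤ 5.
Match coefficients ⇒ f(k) = k*(k + 2)*(k + 3)*(k + 4)*(k + 6)/10.
So s_k = (B(k−1)f/C)·t_k = (k*(k + 2)*(k + 6)**2/(5*(2*k + 7)))·t_k = 3*k*(-k - 6)/(5*(k**2 + 6*k + 5)).
Check: Δs_k = 3*(-2*k - 7)/(k**4 + 14*k**3 + 65*k**2 + 112*k + 60). ✓
Evaluate s at k=8 and k=0: -112/195 and 0; difference -112/195.

Σ = -112/195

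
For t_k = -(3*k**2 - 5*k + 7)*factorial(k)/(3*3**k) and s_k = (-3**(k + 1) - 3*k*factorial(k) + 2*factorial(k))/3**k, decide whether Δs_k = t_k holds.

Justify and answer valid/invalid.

s_(k+1) = -(9*3**k + 3*k**2*factorial(k) + 4*k*factorial(k) + factorial(k))/(3*3**k)
s_(k+1) − s_k = -(3*k**2 - 5*k + 7)*factorial(k)/(3*3**k)
(s_(k+1) − s_k) − t_k = 0

Valid — Δs_k = t_k.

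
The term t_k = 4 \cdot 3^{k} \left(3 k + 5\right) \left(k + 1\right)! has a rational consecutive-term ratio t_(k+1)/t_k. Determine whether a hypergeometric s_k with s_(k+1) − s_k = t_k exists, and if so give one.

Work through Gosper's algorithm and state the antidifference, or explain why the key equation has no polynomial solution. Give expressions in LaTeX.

s_k = 4 \cdot 3^{k} \left(k + 1\right)!

t_(k+1)/t_k = 3*(k + 2)*(3*k + 8)/(3*k + 5).
Take A(k)=3*k + 6, B(k)=1, C(k)=k + 5/3.
Need (3*k + 6)·f(k+1) − (1)·f(k) = k + 5/3.
deg f ≤ 0 (via 1,0,1).
Solve for f: f(k) = 1/3 (degree 0 ≤ 0).
Certificate R = B(k−1)f/C = 1/(3*k + 5) gives s_k = 4*3**k*factorial(k + 1).
Verify: 4*3**k*(3*k + 5)*factorial(k + 1) matches t_k.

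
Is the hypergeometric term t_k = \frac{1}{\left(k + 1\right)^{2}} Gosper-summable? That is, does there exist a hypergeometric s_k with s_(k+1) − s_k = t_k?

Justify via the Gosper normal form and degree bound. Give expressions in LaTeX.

No — t_k has no hypergeometric antidifference.

The ratio is (k + 1)**2/(k + 2)**2.
Gosper form: A/B · C(k+1)/C(k) with A=k**2 + 2*k + 1, B=k**2 + 4*k + 4, C=1.
Solve (k**2 + 2*k + 1)·f(k+1) − (k**2 + 2*k + 1)·f(k) = 1.
Bound: deg f ≤ 0.
f = c0 ⇒ A·f(k+1) − B(k−1)·f(k) − C = -1. The system {-1 = 0} is inconsistent; no antidifference.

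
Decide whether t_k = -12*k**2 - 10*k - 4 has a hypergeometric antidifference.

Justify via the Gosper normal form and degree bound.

t_(k+1)/t_k = (6*k**2 + 17*k + 13)/(6*k**2 + 5*k + 2).
Factor: A=1; B=1; C=k**2 + 5*k/6 + 1/3.
f must satisfy (1)·f(k+1) − (1)·f(k) = k**2 + 5*k/6 + 1/3.
Bound: deg f ≤ 3.
Match coefficients ⇒ f(k) = k*(4*k**2 - k + 1)/12.
Get s_k = R·t_k = k*(-4*k**2 + k - 1) with R(k) = B(k−1)f(k)/C(k) = k*(4*k**2 - k + 1)/(2*(6*k**2 + 5*k + 2)).
s_(k+1) − s_k = -12*k**2 - 10*k - 4 = t_k.

Yes. s_k = k*(-4*k**2 + k - 1).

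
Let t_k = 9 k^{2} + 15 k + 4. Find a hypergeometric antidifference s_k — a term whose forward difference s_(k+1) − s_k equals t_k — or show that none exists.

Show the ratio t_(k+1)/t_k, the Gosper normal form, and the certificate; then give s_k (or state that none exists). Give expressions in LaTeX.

t_(k+1)/t_k = (3*k + 7)/(3*k + 1).
Normal form (A,B,C) = (1, 1, k**2 + 5*k/3 + 4/9).
Need (1)·f(k+1) − (1)·f(k) = k**2 + 5*k/3 + 4/9.
From deg A=0, deg B=0, deg C=2: d=3.
A polynomial solution: f(k) = k*(3*k**2 + 3*k - 2)/9.
Then R = B(k−1)f/C = k*(3*k**2 + 3*k - 2)/((3*k + 1)*(3*k + 4)), so s_k = R(k)·t_k = k*(3*k**2 + 3*k - 2).
s_(k+1) − s_k = 9*k**2 + 15*k + 4 = t_k.

s_k = k \left(3 k^{2} + 3 k - 2\right)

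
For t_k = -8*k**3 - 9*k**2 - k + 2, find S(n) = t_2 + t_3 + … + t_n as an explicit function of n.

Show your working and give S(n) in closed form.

Step 1: r(k) = (8*k**3 + 33*k**2 + 43*k + 16)/(8*k**3 + 9*k**2 + k - 2).
Factor: A=1; B=1; C=k**3 + 9*k**2/8 + k/8 - 1/4.
Key eq: (1)·f(k+1) = (1)·f(k) + (k**3 + 9*k**2/8 + k/8 - 1/4).
From deg A=0, deg B=0, deg C=3: d=4.
Coefficient equations give f(k) = k*(2*k**3 - k**2 - 2*k - 1)/8.
Then R = B(k−1)f/C = k*(2*k**3 - k**2 - 2*k - 1)/(8*k**3 + 9*k**2 + k - 2), so s_k = R(k)·t_k = k*(-2*k**3 + k**2 + 2*k + 1).
s_(k+1) − s_k = -8*k**3 - 9*k**2 - k + 2 = t_k.
Telescope: S(n) = s_(n+1) − s_(2) = -2*n**4 - 7*n**3 - 7*n**2 + 2 − (-14) = -2*n**4 - 7*n**3 - 7*n**2 + 16.

S(n) = -2*n**4 - 7*n**3 - 7*n**2 + 16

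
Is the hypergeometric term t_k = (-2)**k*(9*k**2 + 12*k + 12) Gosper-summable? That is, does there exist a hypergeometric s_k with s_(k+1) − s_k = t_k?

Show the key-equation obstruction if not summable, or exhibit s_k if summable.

Yes. s_k = (-2)**k*(-3*k**2 - 2).

The ratio is 2*(-3*k**2 - 10*k - 11)/(3*k**2 + 4*k + 4).
Gosper form: A/B · C(k+1)/C(k) with A=-2, B=1, C=k**2 + 4*k/3 + 4/3.
Key eq: (-2)·f(k+1) = (1)·f(k) + (k**2 + 4*k/3 + 4/3).
Degrees (0,0,2) ⇒ d ≤ 2.
Coefficient equations give f(k) = -(3*k**2 + 2)/9.
R(k) = B(k−1)·f(k)/C(k) = -(3*k**2 + 2)/(3*(3*k**2 + 4*k + 4)); s_k = R·t_k = (-2)**k*(-3*k**2 - 2).
Verify: (-2)**k*(9*k**2 + 12*k + 12) matches t_k.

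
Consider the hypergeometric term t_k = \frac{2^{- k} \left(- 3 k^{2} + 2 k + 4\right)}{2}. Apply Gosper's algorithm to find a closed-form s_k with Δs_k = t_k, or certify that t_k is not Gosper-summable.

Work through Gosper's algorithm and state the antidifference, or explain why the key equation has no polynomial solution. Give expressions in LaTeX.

s_k = 2^{- k} \left(3 k^{2} + 4 k + 3\right)

Ratio r(k) = (3*k**2 + 4*k - 3)/(2*(3*k**2 - 2*k - 4)).
So A=1/2 and B=1, with C=k**2 - 2*k/3 - 4/3.
f must satisfy (1/2)·f(k+1) − (1)·f(k) = k**2 - 2*k/3 - 4/3.
deg f ≤ 2 (via 0,0,2).
Coefficient equations give f(k) = -2*(3*k**2 + 4*k + 3)/3.
So s_k = (B(k−1)f/C)·t_k = (-2*(3*k**2 + 4*k + 3)/(3*k**2 - 2*k - 4))·t_k = (3*k**2 + 4*k + 3)/2**k.
s_(k+1) − s_k = (-3*k**2 + 2*k + 4)/(2*2**k) = t_k.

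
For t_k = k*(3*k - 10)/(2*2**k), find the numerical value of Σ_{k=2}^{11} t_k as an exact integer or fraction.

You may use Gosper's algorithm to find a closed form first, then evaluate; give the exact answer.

Σ = 2689/4096

Ratio r(k) = (k + 1)*(3*k - 7)/(2*k*(3*k - 10)).
So A=1/2 and B=1, with C=k**2 - 10*k/3.
f must satisfy (1/2)·f(k+1) − (1)·f(k) = k**2 - 10*k/3.
d = 2 from the (0,0,2) case.
Coefficient equations give f(k) = -2*(3*k**2 - 4*k - 1)/3.
R(k) = B(k−1)·f(k)/C(k) = -2*(3*k**2 - 4*k - 1)/(k*(3*k - 10)); s_k = R·t_k = (-3*k**2 + 4*k + 1)/2**k.
Check: Δs_k = k*(3*k - 10)/(2*2**k). ✓
Telescoping: Σ = s_(12) − s_(2) = -383/4096 − (-3/4) = 2689/4096.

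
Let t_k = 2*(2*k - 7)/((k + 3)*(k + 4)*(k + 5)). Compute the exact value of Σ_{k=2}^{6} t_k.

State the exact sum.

Ratio r(k) = (k + 3)*(2*k - 5)/((k + 6)*(2*k - 7)).
Take A(k)=k + 3, B(k)=k + 6, C(k)=k - 7/2.
Need (k + 3)·f(k+1) − (k + 5)·f(k) = k - 7/2.
Degrees (1,1,1) ⇒ d ≤ 2.
A polynomial solution: f(k) = -k*(k + 55)/48.
R(k) = B(k−1)·f(k)/C(k) = -k*(k + 5)*(k + 55)/(24*(2*k - 7)); s_k = R·t_k = k*(-k - 55)/(12*(k + 3)*(k + 4)).
Δs = 2*(2*k - 7)/(k**3 + 12*k**2 + 47*k + 60), as required.
Sum = s_(7) − s_(2); s_(7) = -217/660, s_(2) = -19/60 ⇒ -2/165.

Σ = -2/165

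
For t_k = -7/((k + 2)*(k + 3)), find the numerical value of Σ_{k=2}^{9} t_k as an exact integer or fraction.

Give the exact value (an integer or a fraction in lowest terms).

The ratio is (k + 2)/(k + 4).
So A=k + 2 and B=k + 4, with C=1.
f must satisfy (k + 2)·f(k+1) − (k + 3)·f(k) = 1.
Degrees (1,1,0) ⇒ d ≤ 1.
Solving with deg f ≤ 1: f(k) = k/2.
So s_k = (B(k−1)f/C)·t_k = (k*(k + 3)/2)·t_k = -7*k/(2*k + 4).
Verify: -7/(k**2 + 5*k + 6) matches t_k.
Σ_(k=2)^(9) t_k = s_(10) − s_(2) = -35/12 − (-7/4) = -7/6.

Σ = -7/6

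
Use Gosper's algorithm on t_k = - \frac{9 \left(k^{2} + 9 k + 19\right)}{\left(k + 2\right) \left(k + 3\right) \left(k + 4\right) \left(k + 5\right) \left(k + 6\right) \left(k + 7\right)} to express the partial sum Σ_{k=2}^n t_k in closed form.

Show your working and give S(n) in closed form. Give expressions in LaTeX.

Ratio r(k) = (k + 2)*(9*k + (k + 1)**2 + 28)/((k + 8)*(k**2 + 9*k + 19)).
Normal form (A,B,C) = (k + 2, k + 8, k**2 + 9*k + 19).
f must satisfy (k + 2)·f(k+1) − (k + 7)·f(k) = k**2 + 9*k + 19.
From deg A=1, deg B=1, deg C=2: d=5.
Coefficient equations give f(k) = k*(k + 3)*(k + 5)*(k**2 + 12*k + 44)/144.
So s_k = (B(k−1)f/C)·t_k = (k*(k + 3)*(k + 5)*(k + 7)*(k**2 + 12*k + 44)/(144*(k**2 + 9*k + 19)))·t_k = k*(-k**2 - 12*k - 44)/(16*(k**3 + 12*k**2 + 44*k + 48)).
Δs = 9*(-k**2 - 9*k - 19)/(k**6 + 27*k**5 + 295*k**4 + 1665*k**3 + 5104*k**2 + 8028*k + 5040), as required.
Evaluate: s_(n+1) = (-n**3 - 15*n**2 - 71*n - 57)/(16*(n**3 + 15*n**2 + 71*n + 105)); subtract s_(2) = -3/64 ⇒ S(n) = (-n**3 - 15*n**2 - 71*n + 87)/(64*(n**3 + 15*n**2 + 71*n + 105)).

S(n) = \frac{- n^{3} - 15 n^{2} - 71 n + 87}{64 \left(n^{3} + 15 n^{2} + 71 n + 105\right)}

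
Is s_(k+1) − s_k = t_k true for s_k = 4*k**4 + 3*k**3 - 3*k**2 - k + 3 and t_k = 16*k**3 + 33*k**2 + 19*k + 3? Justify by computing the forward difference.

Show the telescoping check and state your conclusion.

Valid — Δs_k = t_k.

s_(k+1) = 4*k**4 + 19*k**3 + 30*k**2 + 18*k + 6
s_(k+1) − s_k = 16*k**3 + 33*k**2 + 19*k + 3
(s_(k+1) − s_k) − t_k = 0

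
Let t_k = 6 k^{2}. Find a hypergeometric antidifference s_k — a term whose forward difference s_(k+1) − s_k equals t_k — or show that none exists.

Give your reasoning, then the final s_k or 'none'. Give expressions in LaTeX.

r(k) = (k + 1)**2/k**2 after simplifying.
A = 1, B = 1, C = k**2.
Need (1)·f(k+1) − (1)·f(k) = k**2.
d = 3 from the (0,0,2) case.
Solving with deg f ≤ 3: f(k) = k*(k - 1)*(2*k - 1)/6.
So s_k = (B(k−1)f/C)·t_k = ((k - 1)*(2*k - 1)/(6*k))·t_k = k*(2*k**2 - 3*k + 1).
s_(k+1) − s_k = 6*k**2 = t_k.

s_k = k \left(2 k^{2} - 3 k + 1\right)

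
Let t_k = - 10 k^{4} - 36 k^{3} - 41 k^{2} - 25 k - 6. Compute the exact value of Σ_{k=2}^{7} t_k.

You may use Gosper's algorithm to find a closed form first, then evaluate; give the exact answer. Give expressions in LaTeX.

Compute t_(k+1)/t_k: get (10*k**4 + 76*k**3 + 209*k**2 + 255*k + 118)/(10*k**4 + 36*k**3 + 41*k**2 + 25*k + 6).
Factor: A=1; B=1; C=k**4 + 18*k**3/5 + 41*k**2/10 + 5*k/2 + 3/5.
Solve (1)·f(k+1) − (1)·f(k) = k**4 + 18*k**3/5 + 41*k**2/10 + 5*k/2 + 3/5.
Bound: deg f ≤ 5.
Solving with deg f ≤ 5: f(k) = k**2*(2*k**3 + 4*k**2 - k + 1)/10.
So s_k = (B(k−1)f/C)·t_k = (k**2*(2*k**3 + 4*k**2 - k + 1)/(10*k**4 + 36*k**3 + 41*k**2 + 25*k + 6))·t_k = k**2*(-2*k**3 - 4*k**2 + k - 1).
s_(k+1) − s_k = -10*k**4 - 36*k**3 - 41*k**2 - 25*k - 6 = t_k.
Sum = s_(8) − s_(2); s_(8) = -81472, s_(2) = -124 ⇒ -81348.

Σ = -81348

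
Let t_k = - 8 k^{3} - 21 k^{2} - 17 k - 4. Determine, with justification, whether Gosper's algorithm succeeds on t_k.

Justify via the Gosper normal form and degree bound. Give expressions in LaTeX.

The ratio is (8*k**3 + 45*k**2 + 83*k + 50)/(8*k**3 + 21*k**2 + 17*k + 4).
Normal form (A,B,C) = (1, 1, k**3 + 21*k**2/8 + 17*k/8 + 1/2).
Solve (1)·f(k+1) − (1)·f(k) = k**3 + 21*k**2/8 + 17*k/8 + 1/2.
deg f ≤ 4 (via 0,0,3).
Coefficient equations give f(k) = k*(k + 1)**2*(2*k - 1)/8.
R(k) = B(k−1)·f(k)/C(k) = k*(k + 1)*(2*k - 1)/(8*k**2 + 13*k + 4); s_k = R·t_k = -2*k**4 - 3*k**3 + k.
Δs = -8*k**3 - 21*k**2 - 17*k - 4, as required.

Yes. s_k = - 2 k^{4} - 3 k^{3} + k.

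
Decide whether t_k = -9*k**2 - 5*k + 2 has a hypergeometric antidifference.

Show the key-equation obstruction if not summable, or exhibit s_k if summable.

Ratio r(k) = (9*k**2 + 23*k + 12)/(9*k**2 + 5*k - 2).
A = 1, B = 1, C = k**2 + 5*k/9 - 2/9.
Set up (1)·f(k+1) − (1)·f(k) − (k**2 + 5*k/9 - 2/9) = 0.
Degrees (0,0,2) ⇒ d ≤ 3.
Solving with deg f ≤ 3: f(k) = k*(3*k**2 - 2*k - 3)/9.
Certificate R = B(k−1)f/C = k*(3*k**2 - 2*k - 3)/(9*k**2 + 5*k - 2) gives s_k = k*(-3*k**2 + 2*k + 3).
s_(k+1) − s_k = -9*k**2 - 5*k + 2 = t_k.

Yes. s_k = k*(-3*k**2 + 2*k + 3).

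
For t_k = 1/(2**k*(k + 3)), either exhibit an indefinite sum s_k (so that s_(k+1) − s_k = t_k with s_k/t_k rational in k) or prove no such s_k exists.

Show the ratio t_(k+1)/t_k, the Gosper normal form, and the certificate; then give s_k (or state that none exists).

The ratio is (k + 3)/(2*(k + 4)).
Take A(k)=k/2 + 3/2, B(k)=k + 4, C(k)=1.
Key eq: (k/2 + 3/2)·f(k+1) = (k + 3)·f(k) + (1).
deg f ≤ -1 (via 1,1,0).
d = -1 < 0 ⇒ no nonzero polynomial f; not summable.

none — t_k is not Gosper-summable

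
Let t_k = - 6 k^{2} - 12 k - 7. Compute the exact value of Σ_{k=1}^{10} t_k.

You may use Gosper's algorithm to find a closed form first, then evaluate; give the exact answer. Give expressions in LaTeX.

Σ = -3040

t_(k+1)/t_k = (6*k**2 + 24*k + 25)/(6*k**2 + 12*k + 7).
A = 1, B = 1, C = k**2 + 2*k + 7/6.
f must satisfy (1)·f(k+1) − (1)·f(k) = k**2 + 2*k + 7/6.
deg f ≤ 3 (via 0,0,2).
Solve for f: f(k) = k*(2*k**2 + 3*k + 2)/6 (degree 3 ≤ 3).
Certificate R = B(k−1)f/C = k*(2*k**2 + 3*k + 2)/(6*k**2 + 12*k + 7) gives s_k = k*(-2*k**2 - 3*k - 2).
s_(k+1) − s_k = -6*k**2 - 12*k - 7 = t_k.
Telescoping: Σ = s_(11) − s_(1) = -3047 − (-7) = -3040.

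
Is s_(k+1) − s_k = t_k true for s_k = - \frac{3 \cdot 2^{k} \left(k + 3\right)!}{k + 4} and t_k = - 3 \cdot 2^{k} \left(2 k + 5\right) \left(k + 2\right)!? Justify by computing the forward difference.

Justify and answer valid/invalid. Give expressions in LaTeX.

Invalid: residual \frac{3 \cdot 2^{k} \left(2 k^{2} + 13 k + 19\right) \left(k + 2\right)!}{\left(k + 4\right) \left(k + 5\right)} ≠ 0.

s_(k+1) = -6*2**k*factorial(k + 4)/(k + 5)
s_(k+1) − s_k = -3*2**k*(k + 3)*(2*k + 9)*factorial(k + 3)/((k + 4)*(k + 5))
(s_(k+1) − s_k) − t_k = 3*2**k*(2*k**2 + 13*k + 19)*factorial(k + 2)/((k + 4)*(k + 5))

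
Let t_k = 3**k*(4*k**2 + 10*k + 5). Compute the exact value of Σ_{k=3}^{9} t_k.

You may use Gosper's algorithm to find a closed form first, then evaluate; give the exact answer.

Σ = 11277927

r(k) = 3*(4*k**2 + 18*k + 19)/(4*k**2 + 10*k + 5) after simplifying.
So A=3 and B=1, with C=k**2 + 5*k/2 + 5/4.
Solve (3)·f(k+1) − (1)·f(k) = k**2 + 5*k/2 + 5/4.
d = 2 from the (0,0,2) case.
A polynomial solution: f(k) = (2*k**2 - k + 1)/4.
R(k) = B(k−1)·f(k)/C(k) = (2*k**2 - k + 1)/(4*k**2 + 10*k + 5); s_k = R·t_k = 3**k*(2*k**2 - k + 1).
Verify: 3**k*(4*k**2 + 10*k + 5) matches t_k.
Σ_(k=3)^(9) t_k = s_(10) − s_(3) = 11278359 − (432) = 11277927.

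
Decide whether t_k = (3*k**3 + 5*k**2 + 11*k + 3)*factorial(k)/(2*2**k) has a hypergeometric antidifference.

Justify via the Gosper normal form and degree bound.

t_(k+1)/t_k = (3*k**4 + 17*k**3 + 44*k**2 + 52*k + 22)/(2*(3*k**3 + 5*k**2 + 11*k + 3)).
So A=k/2 + 1/2 and B=1, with C=k**3 + 5*k**2/3 + 11*k/3 + 1.
Solve (k/2 + 1/2)·f(k+1) − (1)·f(k) = k**3 + 5*k**2/3 + 11*k/3 + 1.
deg f ≤ 2 (via 1,0,3).
Coefficient equations give f(k) = 2*(3*k**2 + 2*k + 2)/3.
Get s_k = R·t_k = (3*k**2 + 2*k + 2)*factorial(k)/2**k with R(k) = B(k−1)f(k)/C(k) = 2*(3*k**2 + 2*k + 2)/(3*k**3 + 5*k**2 + 11*k + 3).
Check: Δs_k = (3*k**3 + 5*k**2 + 11*k + 3)*factorial(k)/(2*2**k). ✓

Yes. s_k = (3*k**2 + 2*k + 2)*factorial(k)/2**k.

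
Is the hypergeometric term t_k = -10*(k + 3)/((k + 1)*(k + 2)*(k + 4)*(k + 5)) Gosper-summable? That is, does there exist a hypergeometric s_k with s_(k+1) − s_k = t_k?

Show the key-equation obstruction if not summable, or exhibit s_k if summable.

r(k) = (k + 1)*(k + 4)**2/((k + 3)**2*(k + 6)) after simplifying.
So A=k + 1 and B=k + 6, with C=k**2 + 6*k + 9.
f must satisfy (k + 1)·f(k+1) − (k + 5)·f(k) = k**2 + 6*k + 9.
d = 4 from the (1,1,2) case.
Solving with deg f ≤ 4: f(k) = k*(k + 2)*(k + 3)*(k + 5)/8.
R(k) = B(k−1)·f(k)/C(k) = k*(k + 2)*(k + 5)**2/(8*(k + 3)); s_k = R·t_k = 5*k*(-k - 5)/(4*(k**2 + 5*k + 4)).
Δs = 10*(-k - 3)/(k**4 + 12*k**3 + 49*k**2 + 78*k + 40), as required.

Yes. s_k = 5*k*(-k - 5)/(4*(k**2 + 5*k + 4)).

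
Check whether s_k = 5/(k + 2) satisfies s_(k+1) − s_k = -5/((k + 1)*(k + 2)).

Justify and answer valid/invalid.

s_(k+1) = 5/(k + 3)
s_(k+1) − s_k = -5/((k + 2)*(k + 3))
(s_(k+1) − s_k) − t_k = 10/(k**3 + 6*k**2 + 11*k + 6)

Invalid: residual 10/(k**3 + 6*k**2 + 11*k + 6) ≠ 0.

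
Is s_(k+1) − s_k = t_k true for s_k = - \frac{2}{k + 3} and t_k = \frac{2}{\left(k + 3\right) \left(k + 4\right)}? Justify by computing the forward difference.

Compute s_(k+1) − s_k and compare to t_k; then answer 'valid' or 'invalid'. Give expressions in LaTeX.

s_(k+1) = -2/(k + 4)
s_(k+1) − s_k = 2/((k + 3)*(k + 4))
(s_(k+1) − s_k) − t_k = 0

valid (s_(k+1) − s_k reduces to t_k)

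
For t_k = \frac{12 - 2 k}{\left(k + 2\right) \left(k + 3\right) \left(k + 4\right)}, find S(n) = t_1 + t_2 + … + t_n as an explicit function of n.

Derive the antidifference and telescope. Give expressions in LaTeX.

The ratio is (k - 5)*(k + 2)/((k - 6)*(k + 5)).
A = k + 2, B = k + 5, C = k - 6.
f must satisfy (k + 2)·f(k+1) − (k + 4)·f(k) = k - 6.
Bound: deg f ≤ 2.
Match coefficients ⇒ f(k) = -k*(k + 8)/3.
Then R = B(k−1)f/C = -k*(k + 4)*(k + 8)/(3*(k - 6)), so s_k = R(k)·t_k = 2*k*(k + 8)/(3*(k + 2)*(k + 3)).
Check: Δs_k = 2*(6 - k)/(k**3 + 9*k**2 + 26*k + 24). ✓
Σ_(k=1)^n t_k = s_(n+1) − s_(1) = (2*(n**2 + 10*n + 9)/(3*(n**2 + 7*n + 12))) − (1/2), i.e. n*(n + 19)/(6*(n**2 + 7*n + 12)).

S(n) = \frac{n \left(n + 19\right)}{6 \left(n^{2} + 7 n + 12\right)}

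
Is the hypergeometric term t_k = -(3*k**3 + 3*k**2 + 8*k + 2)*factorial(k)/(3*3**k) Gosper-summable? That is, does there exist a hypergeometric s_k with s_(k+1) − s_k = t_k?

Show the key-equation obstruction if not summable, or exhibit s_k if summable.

The ratio is (3*k**4 + 15*k**3 + 35*k**2 + 39*k + 16)/(3*(3*k**3 + 3*k**2 + 8*k + 2)).
A = k/3 + 1/3, B = 1, C = k**3 + k**2 + 8*k/3 + 2/3.
Need (k/3 + 1/3)·f(k+1) − (1)·f(k) = k**3 + k**2 + 8*k/3 + 2/3.
d = 2 from the (1,0,3) case.
Solve for f: f(k) = 3*k**2 + 3*k + 2 (degree 2 ≤ 2).
R(k) = B(k−1)·f(k)/C(k) = 3*(3*k**2 + 3*k + 2)/(3*k**3 + 3*k**2 + 8*k + 2); s_k = R·t_k = -(3*k**2 + 3*k + 2)*factorial(k)/3**k.
Δs = -(3*k**3 + 3*k**2 + 8*k + 2)*factorial(k)/(3*3**k), as required.

Yes. s_k = -(3*k**2 + 3*k + 2)*factorial(k)/3**k.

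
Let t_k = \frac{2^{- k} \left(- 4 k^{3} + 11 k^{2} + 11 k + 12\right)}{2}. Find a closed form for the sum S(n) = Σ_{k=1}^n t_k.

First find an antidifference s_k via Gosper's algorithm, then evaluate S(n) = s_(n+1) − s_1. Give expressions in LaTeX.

S(n) = 2^{- n - 1} \left(- 2^{n + 2} + 4 n^{3} + 13 n^{2} + 17 n + 4\right)

t_(k+1)/t_k = (4*k**3 + k**2 - 21*k - 30)/(2*(4*k**3 - 11*k**2 - 11*k - 12)).
Take A(k)=1/2, B(k)=1, C(k)=k**3 - 11*k**2/4 - 11*k/4 - 3.
Need (1/2)·f(k+1) − (1)·f(k) = k**3 - 11*k**2/4 - 11*k/4 - 3.
d = 3 from the (0,0,3) case.
Solve for f: f(k) = -(4*k**3 + k**2 + 3*k - 4)/2 (degree 3 ≤ 3).
Certificate R = B(k−1)f/C = -2*(4*k**3 + k**2 + 3*k - 4)/(4*k**3 - 11*k**2 - 11*k - 12) gives s_k = (4*k**3 + k**2 + 3*k - 4)/2**k.
s_(k+1) − s_k = (-4*k**3 + 11*k**2 + 11*k + 12)/(2*2**k) = t_k.
Telescope: S(n) = s_(n+1) − s_(1) = 2**(-n - 1)*(4*n**3 + 13*n**2 + 17*n + 4) − (2) = 2**(-n - 1)*(-2**(n + 2) + 4*n**3 + 13*n**2 + 17*n + 4).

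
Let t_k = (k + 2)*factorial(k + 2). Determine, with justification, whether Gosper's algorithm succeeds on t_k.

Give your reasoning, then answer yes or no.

Yes. s_k = factorial(k + 2).

t_(k+1)/t_k = (k + 3)**2/(k + 2).
So A=k + 3 and B=1, with C=k + 2.
Set up (k + 3)·f(k+1) − (1)·f(k) − (k + 2) = 0.
deg f ≤ 0 (via 1,0,1).
Match coefficients ⇒ f(k) = 1.
Certificate R = B(k−1)f/C = 1/(k + 2) gives s_k = factorial(k + 2).
s_(k+1) − s_k = (k + 2)*factorial(k + 2) = t_k.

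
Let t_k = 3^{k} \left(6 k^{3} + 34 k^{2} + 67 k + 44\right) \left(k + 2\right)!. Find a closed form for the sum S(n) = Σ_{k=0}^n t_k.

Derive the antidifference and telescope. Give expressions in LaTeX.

Step 1: r(k) = 3*(6*k**4 + 70*k**3 + 309*k**2 + 610*k + 453)/(6*k**3 + 34*k**2 + 67*k + 44).
Take A(k)=3*k + 9, B(k)=1, C(k)=k**3 + 17*k**2/3 + 67*k/6 + 22/3.
Key eq: (3*k + 9)·f(k+1) = (1)·f(k) + (k**3 + 17*k**2/3 + 67*k/6 + 22/3).
d = 2 from the (1,0,3) case.
Match coefficients ⇒ f(k) = (2*k**2 + 2*k + 1)/6.
Get s_k = R·t_k = 3**k*(2*k**2 + 2*k + 1)*factorial(k + 2) with R(k) = B(k−1)f(k)/C(k) = (2*k**2 + 2*k + 1)/(6*k**3 + 34*k**2 + 67*k + 44).
Verify: 3**k*(6*k**3 + 34*k**2 + 67*k + 44)*factorial(k + 2) matches t_k.
Σ_(k=0)^n t_k = s_(n+1) − s_(0) = (3**(n + 1)*(2*n**2 + 6*n + 5)*factorial(n + 3)) − (2), i.e. 6*3**n*n**2*factorial(n + 3) + 18*3**n*n*factorial(n + 3) + 15*3**n*factorial(n + 3) - 2.

S(n) = 6 \cdot 3^{n} n^{2} \left(n + 3\right)! + 18 \cdot 3^{n} n \left(n + 3\right)! + 15 \cdot 3^{n} \left(n + 3\right)! - 2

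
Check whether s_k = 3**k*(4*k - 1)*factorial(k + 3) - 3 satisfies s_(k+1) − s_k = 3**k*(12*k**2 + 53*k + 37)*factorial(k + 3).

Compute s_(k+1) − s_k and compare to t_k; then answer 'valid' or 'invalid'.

s_(k+1) = 3**(k + 1)*(4*k + 3)*factorial(k + 4) - 3
s_(k+1) − s_k = 3**k*(12*k**2 + 53*k + 37)*factorial(k + 3)
(s_(k+1) − s_k) − t_k = 0

valid; difference matches t_k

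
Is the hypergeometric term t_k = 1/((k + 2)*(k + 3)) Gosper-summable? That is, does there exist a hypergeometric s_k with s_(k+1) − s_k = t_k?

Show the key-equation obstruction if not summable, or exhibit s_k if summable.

Yes. s_k = k/(2*(k + 2)).

r(k) = (k + 2)/(k + 4) after simplifying.
Take A(k)=k + 2, B(k)=k + 4, C(k)=1.
Solve (k + 2)·f(k+1) − (k + 3)·f(k) = 1.
Degrees (1,1,0) ⇒ d ≤ 1.
Solve for f: f(k) = k/2 (degree 1 ≤ 1).
So s_k = (B(k−1)f/C)·t_k = (k*(k + 3)/2)·t_k = k/(2*(k + 2)).
Check: Δs_k = 1/(k**2 + 5*k + 6). ✓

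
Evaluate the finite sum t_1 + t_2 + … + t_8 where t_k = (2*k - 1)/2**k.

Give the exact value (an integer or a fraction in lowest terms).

Σ = 749/256

Ratio r(k) = (2*k + 1)/(2*(2*k - 1)).
Factor: A=1/2; B=1; C=k - 1/2.
f must satisfy (1/2)·f(k+1) − (1)·f(k) = k - 1/2.
Degrees (0,0,1) ⇒ d ≤ 1.
Match coefficients ⇒ f(k) = -2*k - 1.
Certificate R = B(k−1)f/C = -2*(2*k + 1)/(2*k - 1) gives s_k = 2*(-2*k - 1)/2**k.
Δs = (2*k - 1)/2**k, as required.
Σ_(k=1)^(8) t_k = s_(9) − s_(1) = -19/256 − (-3) = 749/256.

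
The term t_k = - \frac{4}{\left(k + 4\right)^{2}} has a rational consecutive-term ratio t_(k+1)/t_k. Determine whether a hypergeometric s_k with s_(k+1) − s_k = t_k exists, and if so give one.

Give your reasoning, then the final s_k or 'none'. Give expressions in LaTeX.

not Gosper-summable; s_k does not exist

t_(k+1)/t_k = (k + 4)**2/(k + 5)**2.
Gosper form: A/B · C(k+1)/C(k) with A=k**2 + 8*k + 16, B=k**2 + 10*k + 25, C=1.
Solve (k**2 + 8*k + 16)·f(k+1) − (k**2 + 8*k + 16)·f(k) = 1.
deg f ≤ 0 (via 2,2,0).
Generic f = c0 gives residual -1; -1 = 0 cannot hold, so t_k is not Gosper-summable.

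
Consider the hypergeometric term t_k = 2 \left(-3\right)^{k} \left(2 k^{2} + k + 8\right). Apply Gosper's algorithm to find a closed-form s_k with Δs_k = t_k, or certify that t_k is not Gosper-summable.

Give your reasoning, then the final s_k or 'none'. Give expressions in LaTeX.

s_k = \left(-3\right)^{k} \left(- k^{2} + k - 4\right)

Step 1: r(k) = 3*(-2*k**2 - 5*k - 11)/(2*k**2 + k + 8).
Gosper form: A/B · C(k+1)/C(k) with A=-3, B=1, C=k**2 + k/2 + 4.
Set up (-3)·f(k+1) − (1)·f(k) − (k**2 + k/2 + 4) = 0.
Degrees (0,0,2) ⇒ d ≤ 2.
Solving with deg f ≤ 2: f(k) = -(k**2 - k + 4)/4.
Then R = B(k−1)f/C = -(k**2 - k + 4)/(2*(2*k**2 + k + 8)), so s_k = R(k)·t_k = (-3)**k*(-k**2 + k - 4).
s_(k+1) − s_k = 2*(-3)**k*(2*k**2 + k + 8) = t_k.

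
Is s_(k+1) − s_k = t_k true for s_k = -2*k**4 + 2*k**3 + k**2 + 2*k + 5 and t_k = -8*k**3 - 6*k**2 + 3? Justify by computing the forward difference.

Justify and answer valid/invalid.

Valid: the claim telescopes to t_k.

s_(k+1) = -2*k**4 - 6*k**3 - 5*k**2 + 2*k + 8
s_(k+1) − s_k = -8*k**3 - 6*k**2 + 3
(s_(k+1) − s_k) − t_k = 0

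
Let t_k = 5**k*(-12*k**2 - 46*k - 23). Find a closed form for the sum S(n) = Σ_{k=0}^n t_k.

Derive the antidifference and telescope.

S(n) = -15*5**n*n**2 - 50*5**n*n - 20*5**n - 3

r(k) = 5*(12*k**2 + 70*k + 81)/(12*k**2 + 46*k + 23) after simplifying.
A = 5, B = 1, C = k**2 + 23*k/6 + 23/12.
Key eq: (5)·f(k+1) = (1)·f(k) + (k**2 + 23*k/6 + 23/12).
d = 2 from the (0,0,2) case.
Match coefficients ⇒ f(k) = (3*k**2 + 4*k - 3)/12.
R(k) = B(k−1)·f(k)/C(k) = (3*k**2 + 4*k - 3)/(12*k**2 + 46*k + 23); s_k = R·t_k = 5**k*(-3*k**2 - 4*k + 3).
Δs = 5**k*(-12*k**2 - 46*k - 23), as required.
Evaluate: s_(n+1) = 5**(n + 1)*(-3*n**2 - 10*n - 4); subtract s_(0) = 3 ⇒ S(n) = -15*5**n*n**2 - 50*5**n*n - 20*5**n - 3.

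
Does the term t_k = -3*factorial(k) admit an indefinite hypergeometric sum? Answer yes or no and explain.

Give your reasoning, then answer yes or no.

r(k) = k + 1 after simplifying.
Take A(k)=k + 1, B(k)=1, C(k)=1.
Key eq: (k + 1)·f(k+1) = (1)·f(k) + (1).
Bound: deg f ≤ -1.
Negative degree bound (-1): no f exists, t_k not Gosper-summable.

No. Not Gosper-summable.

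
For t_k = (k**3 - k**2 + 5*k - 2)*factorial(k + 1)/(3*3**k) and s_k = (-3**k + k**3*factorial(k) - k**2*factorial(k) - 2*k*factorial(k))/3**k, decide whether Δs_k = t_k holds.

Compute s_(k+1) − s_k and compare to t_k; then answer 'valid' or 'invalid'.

Valid: the claim telescopes to t_k.

s_(k+1) = (-3*3**k + k**4*factorial(k) + 3*k**3*factorial(k) + k**2*factorial(k) - 3*k*factorial(k) - 2*factorial(k))/(3*3**k)
s_(k+1) − s_k = (k**3 - k**2 + 5*k - 2)*factorial(k + 1)/(3*3**k)
(s_(k+1) − s_k) − t_k = 0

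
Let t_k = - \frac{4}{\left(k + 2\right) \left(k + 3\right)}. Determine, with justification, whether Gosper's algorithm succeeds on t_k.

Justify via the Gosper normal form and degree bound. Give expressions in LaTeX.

Compute t_(k+1)/t_k: get (k + 2)/(k + 4).
So A=k + 2 and B=k + 4, with C=1.
Key eq: (k + 2)·f(k+1) = (k + 3)·f(k) + (1).
From deg A=1, deg B=1, deg C=0: d=1.
Coefficient equations give f(k) = k/2.
Certificate R = B(k−1)f/C = k*(k + 3)/2 gives s_k = -2*k/(k + 2).
Verify: -4/(k**2 + 5*k + 6) matches t_k.

Yes. s_k = - \frac{2 k}{k + 2}.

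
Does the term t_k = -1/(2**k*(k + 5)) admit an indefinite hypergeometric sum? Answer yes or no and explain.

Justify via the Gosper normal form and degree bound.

No — t_k has no hypergeometric antidifference.

Compute t_(k+1)/t_k: get (k + 5)/(2*(k + 6)).
Take A(k)=k/2 + 5/2, B(k)=k + 6, C(k)=1.
Need (k/2 + 5/2)·f(k+1) − (k + 5)·f(k) = 1.
d = -1 from the (1,1,0) case.
Negative degree bound (-1): no f exists, t_k not Gosper-summable.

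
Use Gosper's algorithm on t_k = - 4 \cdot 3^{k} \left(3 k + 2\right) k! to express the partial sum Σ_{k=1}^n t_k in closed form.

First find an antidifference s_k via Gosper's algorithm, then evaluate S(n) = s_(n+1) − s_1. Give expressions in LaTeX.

S(n) = - 12 \cdot 3^{n} \left(n + 1\right)! + 12

t_(k+1)/t_k = 3*(k + 1)*(3*k + 5)/(3*k + 2).
Normal form (A,B,C) = (3*k + 3, 1, k + 2/3).
Set up (3*k + 3)·f(k+1) − (1)·f(k) − (k + 2/3) = 0.
Bound: deg f ≤ 0.
Match coefficients ⇒ f(k) = 1/3.
Certificate R = B(k−1)f/C = 1/(3*k + 2) gives s_k = -4*3**k*factorial(k).
Verify: -4*3**k*(3*k + 2)*factorial(k) matches t_k.
s_(n+1) = -12*3**n*factorial(n + 1) and s_(1) = -12, so S(n) = -12*3**n*factorial(n + 1) + 12.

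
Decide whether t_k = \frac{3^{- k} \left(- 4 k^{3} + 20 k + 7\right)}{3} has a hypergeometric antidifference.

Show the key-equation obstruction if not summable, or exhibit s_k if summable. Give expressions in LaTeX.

t_(k+1)/t_k = (20*k - 4*(k + 1)**3 + 27)/(3*(-4*k**3 + 20*k + 7)).
Take A(k)=1/3, B(k)=1, C(k)=k**3 - 5*k - 7/4.
Need (1/3)·f(k+1) − (1)·f(k) = k**3 - 5*k - 7/4.
From deg A=0, deg B=0, deg C=3: d=3.
Coefficient equations give f(k) = -3*(2*k**3 + 3*k**2 - 4*k - 3)/4.
Get s_k = R·t_k = (2*k**3 + 3*k**2 - 4*k - 3)/3**k with R(k) = B(k−1)f(k)/C(k) = -3*(2*k**3 + 3*k**2 - 4*k - 3)/(4*k**3 - 20*k - 7).
Δs = (-4*k**3 + 20*k + 7)/(3*3**k), as required.

Yes. s_k = 3^{- k} \left(2 k^{3} + 3 k^{2} - 4 k - 3\right).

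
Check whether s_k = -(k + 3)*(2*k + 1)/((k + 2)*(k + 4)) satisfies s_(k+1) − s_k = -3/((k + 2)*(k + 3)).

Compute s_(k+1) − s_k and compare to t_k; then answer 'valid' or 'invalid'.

s_(k+1) = -(k + 4)*(2*k + 3)/((k + 3)*(k + 5))
s_(k+1) − s_k = (-5*k**2 - 31*k - 51)/(k**4 + 14*k**3 + 71*k**2 + 154*k + 120)
(s_(k+1) − s_k) − t_k = (-2*k**2 - 4*k + 9)/(k**4 + 14*k**3 + 71*k**2 + 154*k + 120)

Invalid: residual (-2*k**2 - 4*k + 9)/(k**4 + 14*k**3 + 71*k**2 + 154*k + 120) ≠ 0.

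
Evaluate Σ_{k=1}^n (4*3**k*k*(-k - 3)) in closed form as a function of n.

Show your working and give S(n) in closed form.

S(n) = -6*3**n*n**2 - 12*3**n*n + 3*3**n - 3

t_(k+1)/t_k = 3*(k + 1)*(k + 4)/(k*(k + 3)).
Factor: A=3; B=1; C=k**2 + 3*k.
Key eq: (3)·f(k+1) = (1)·f(k) + (k**2 + 3*k).
Bound: deg f ≤ 2.
Solve for f: f(k) = (2*k**2 - 3)/4 (degree 2 ≤ 2).
Certificate R = B(k−1)f/C = (2*k**2 - 3)/(4*k*(k + 3)) gives s_k = 3**k*(3 - 2*k**2).
Verify: 4*3**k*k*(-k - 3) matches t_k.
Σ_(k=1)^n t_k = s_(n+1) − s_(1) = (3**(n + 1)*(-2*n**2 - 4*n + 1)) − (3), i.e. -6*3**n*n**2 - 12*3**n*n + 3*3**n - 3.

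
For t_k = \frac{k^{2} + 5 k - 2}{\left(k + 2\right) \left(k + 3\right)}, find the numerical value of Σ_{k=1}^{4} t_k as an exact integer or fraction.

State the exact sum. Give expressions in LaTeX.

The ratio is (k + 2)*(5*k + (k + 1)**2 + 3)/((k + 4)*(k**2 + 5*k - 2)).
Gosper form: A/B · C(k+1)/C(k) with A=k + 2, B=k + 4, C=k**2 + 5*k - 2.
Key eq: (k + 2)·f(k+1) = (k + 3)·f(k) + (k**2 + 5*k - 2).
Bound: deg f ≤ 2.
Solve for f: f(k) = k*(k - 2) (degree 2 ≤ 2).
Get s_k = R·t_k = k*(k - 2)/(k + 2) with R(k) = B(k−1)f(k)/C(k) = k*(k - 2)*(k + 3)/(k**2 + 5*k - 2).
s_(k+1) − s_k = (k**2 + 5*k - 2)/(k**2 + 5*k + 6) = t_k.
Σ_(k=1)^(4) t_k = s_(5) − s_(1) = 15/7 − (-1/3) = 52/21.

Σ = 52/21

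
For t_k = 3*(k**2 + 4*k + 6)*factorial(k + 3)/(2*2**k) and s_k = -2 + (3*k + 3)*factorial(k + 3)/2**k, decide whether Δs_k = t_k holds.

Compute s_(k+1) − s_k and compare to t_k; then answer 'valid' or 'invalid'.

valid; difference matches t_k

s_(k+1) = 2**(-k - 1)*(3*k + 6)*factorial(k + 4) - 2
s_(k+1) − s_k = 3*(k**2 + 4*k + 6)*factorial(k + 3)/(2*2**k)
(s_(k+1) − s_k) − t_k = 0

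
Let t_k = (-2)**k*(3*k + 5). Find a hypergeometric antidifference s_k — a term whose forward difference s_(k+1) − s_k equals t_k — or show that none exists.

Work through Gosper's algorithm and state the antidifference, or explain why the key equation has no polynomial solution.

s_k = (-2)**k*(-k - 1)

t_(k+1)/t_k = 2*(-3*k - 8)/(3*k + 5).
So A=-2 and B=1, with C=k + 5/3.
f must satisfy (-2)·f(k+1) − (1)·f(k) = k + 5/3.
d = 1 from the (0,0,1) case.
Coefficient equations give f(k) = -(k + 1)/3.
Then R = B(k−1)f/C = -(k + 1)/(3*k + 5), so s_k = R(k)·t_k = (-2)**k*(-k - 1).
s_(k+1) − s_k = (-2)**k*(3*k + 5) = t_k.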